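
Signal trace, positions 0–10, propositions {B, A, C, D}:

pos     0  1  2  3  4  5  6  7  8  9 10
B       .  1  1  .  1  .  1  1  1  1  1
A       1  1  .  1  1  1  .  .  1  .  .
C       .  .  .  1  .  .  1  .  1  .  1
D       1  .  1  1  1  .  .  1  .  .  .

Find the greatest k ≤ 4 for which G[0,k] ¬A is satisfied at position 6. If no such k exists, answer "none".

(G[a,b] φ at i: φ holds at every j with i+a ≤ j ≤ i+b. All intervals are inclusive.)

1

¬A must hold from j=6 onward; find where it first fails.
  j=6: holds
  j=7: holds
  j=8: fails
Holds on [6,7], so largest k = 1.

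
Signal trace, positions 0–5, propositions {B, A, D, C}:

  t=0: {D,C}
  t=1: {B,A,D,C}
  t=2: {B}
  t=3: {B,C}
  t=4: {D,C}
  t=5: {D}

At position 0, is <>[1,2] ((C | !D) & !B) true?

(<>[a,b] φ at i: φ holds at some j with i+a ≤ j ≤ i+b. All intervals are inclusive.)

False

Check ((C | !D) & !B) at each j in [1,2]:
  j=1: false
  j=2: false
No position in the window satisfies it → formula fails.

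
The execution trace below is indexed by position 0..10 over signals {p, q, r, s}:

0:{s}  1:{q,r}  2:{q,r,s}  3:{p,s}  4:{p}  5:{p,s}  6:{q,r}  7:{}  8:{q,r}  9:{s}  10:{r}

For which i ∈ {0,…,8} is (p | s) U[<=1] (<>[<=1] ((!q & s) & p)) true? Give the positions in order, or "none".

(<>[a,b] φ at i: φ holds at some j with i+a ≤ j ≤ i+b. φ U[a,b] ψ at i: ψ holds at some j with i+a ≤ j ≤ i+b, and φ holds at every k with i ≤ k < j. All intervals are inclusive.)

Evaluate at each i in [0,8]:
  i=0: ✗ (no rhs in [0,1])
  i=1: ✗ (lhs fails at k=1 before rhs at j=2)
  i=2: ✓ (rhs at j=2)
  i=3: ✓ (rhs at j=3)
  i=4: ✓ (rhs at j=4)
  i=5: ✓ (rhs at j=5)
  i=6: ✗ (no rhs in [6,7])
  i=7: ✗ (no rhs in [7,8])
  i=8: ✗ (no rhs in [8,9])

2, 3, 4, 5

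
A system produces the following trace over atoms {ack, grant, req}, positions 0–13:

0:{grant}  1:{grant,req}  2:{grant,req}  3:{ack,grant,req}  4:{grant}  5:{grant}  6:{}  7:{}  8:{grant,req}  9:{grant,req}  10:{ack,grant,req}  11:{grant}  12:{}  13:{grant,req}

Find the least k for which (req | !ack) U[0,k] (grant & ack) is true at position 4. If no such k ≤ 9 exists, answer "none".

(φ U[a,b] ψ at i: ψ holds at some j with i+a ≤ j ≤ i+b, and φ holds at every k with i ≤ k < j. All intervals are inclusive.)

6

Need earliest j ≥ 4 with (grant & ack), and (req | !ack) at every k in [4,j-1].
  j=4: rhs fails.
  j=5: rhs fails.
  j=6: rhs fails.
  j=7: rhs fails.
  j=8: rhs fails.
  j=9: rhs fails.
  j=10: rhs holds; lhs holds on [4,9]. k = 6.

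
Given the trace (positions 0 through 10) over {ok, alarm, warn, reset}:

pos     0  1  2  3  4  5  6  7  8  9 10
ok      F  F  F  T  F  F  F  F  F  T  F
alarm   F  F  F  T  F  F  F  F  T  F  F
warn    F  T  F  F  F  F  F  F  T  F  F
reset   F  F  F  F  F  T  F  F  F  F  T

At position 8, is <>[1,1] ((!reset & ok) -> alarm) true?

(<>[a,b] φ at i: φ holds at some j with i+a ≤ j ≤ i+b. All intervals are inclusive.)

False

Check ((!reset & ok) -> alarm) at each j in [9,9]:
  j=9: false
No position in the window satisfies it → formula fails.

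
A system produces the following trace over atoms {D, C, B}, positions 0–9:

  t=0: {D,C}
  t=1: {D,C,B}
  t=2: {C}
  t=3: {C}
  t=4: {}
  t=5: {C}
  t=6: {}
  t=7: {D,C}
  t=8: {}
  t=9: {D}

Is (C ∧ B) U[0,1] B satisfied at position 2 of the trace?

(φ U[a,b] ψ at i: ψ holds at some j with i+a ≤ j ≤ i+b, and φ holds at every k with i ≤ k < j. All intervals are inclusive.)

Need some j in [2,3] with B, and (C ∧ B) at every k in [2,j-1].
  j=2: B false.
  j=3: B false.
No j in the window works → until fails.

False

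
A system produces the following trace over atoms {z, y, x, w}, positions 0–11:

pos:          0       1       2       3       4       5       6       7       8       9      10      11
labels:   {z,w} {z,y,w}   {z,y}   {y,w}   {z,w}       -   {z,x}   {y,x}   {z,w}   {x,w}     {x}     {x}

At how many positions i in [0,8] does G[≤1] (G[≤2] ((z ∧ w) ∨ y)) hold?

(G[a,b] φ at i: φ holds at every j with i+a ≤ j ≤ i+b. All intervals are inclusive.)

2

Evaluate at each i in [0,8]:
  i=0: ✓ (all of [0,1])
  i=1: ✓ (all of [1,2])
  i=2: ✗ (fails at j=3)
  i=3: ✗ (fails at j=3)
  i=4: ✗ (fails at j=4)
  i=5: ✗ (fails at j=5)
  i=6: ✗ (fails at j=6)
  i=7: ✗ (fails at j=7)
  i=8: ✗ (fails at j=8)
Positions where it holds: {0, 1} → 2.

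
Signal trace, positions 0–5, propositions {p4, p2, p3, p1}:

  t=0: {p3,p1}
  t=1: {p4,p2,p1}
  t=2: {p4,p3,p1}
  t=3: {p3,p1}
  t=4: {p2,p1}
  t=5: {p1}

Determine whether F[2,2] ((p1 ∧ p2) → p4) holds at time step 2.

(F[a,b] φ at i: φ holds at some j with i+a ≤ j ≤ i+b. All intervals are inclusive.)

No

Check ((p1 ∧ p2) → p4) at each j in [4,4]:
  j=4: false
No position in the window satisfies it → formula fails.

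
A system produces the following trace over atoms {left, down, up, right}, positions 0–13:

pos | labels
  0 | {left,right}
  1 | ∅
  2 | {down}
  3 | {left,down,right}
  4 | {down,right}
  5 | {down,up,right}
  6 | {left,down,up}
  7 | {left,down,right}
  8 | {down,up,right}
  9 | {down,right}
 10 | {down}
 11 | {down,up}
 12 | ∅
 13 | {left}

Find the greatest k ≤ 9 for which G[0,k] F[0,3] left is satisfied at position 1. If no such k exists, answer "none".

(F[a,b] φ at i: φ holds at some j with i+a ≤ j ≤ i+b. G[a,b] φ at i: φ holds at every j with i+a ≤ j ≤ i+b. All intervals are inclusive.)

6

F[0,3] left must hold from j=1 onward; find where it first fails.
  j=1: holds
  j=2: holds
  j=3: holds
  j=4: holds
  j=5: holds
  j=6: holds
  j=7: holds
  j=8: fails
Holds on [1,7], so largest k = 6.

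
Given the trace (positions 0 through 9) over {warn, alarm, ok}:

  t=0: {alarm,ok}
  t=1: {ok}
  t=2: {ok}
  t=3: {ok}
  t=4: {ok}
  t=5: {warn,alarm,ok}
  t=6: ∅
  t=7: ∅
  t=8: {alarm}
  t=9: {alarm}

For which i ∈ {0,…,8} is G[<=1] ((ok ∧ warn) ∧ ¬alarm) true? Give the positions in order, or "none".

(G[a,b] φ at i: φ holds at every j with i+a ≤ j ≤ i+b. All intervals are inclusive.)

none

Evaluate at each i in [0,8]:
  i=0: ✗ (fails at j=0)
  i=1: ✗ (fails at j=1)
  i=2: ✗ (fails at j=2)
  i=3: ✗ (fails at j=3)
  i=4: ✗ (fails at j=4)
  i=5: ✗ (fails at j=5)
  i=6: ✗ (fails at j=6)
  i=7: ✗ (fails at j=7)
  i=8: ✗ (fails at j=8)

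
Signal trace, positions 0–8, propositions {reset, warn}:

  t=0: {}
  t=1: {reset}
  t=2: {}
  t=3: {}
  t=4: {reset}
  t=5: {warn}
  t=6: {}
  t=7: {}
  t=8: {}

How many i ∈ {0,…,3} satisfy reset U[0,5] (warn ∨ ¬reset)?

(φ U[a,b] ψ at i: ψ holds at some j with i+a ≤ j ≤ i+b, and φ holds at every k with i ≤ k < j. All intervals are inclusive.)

Evaluate at each i in [0,3]:
  i=0: ✓ (rhs at j=0)
  i=1: ✓ (rhs at j=2; lhs holds on [1,1])
  i=2: ✓ (rhs at j=2)
  i=3: ✓ (rhs at j=3)
Positions where it holds: {0, 1, 2, 3} → 4.

4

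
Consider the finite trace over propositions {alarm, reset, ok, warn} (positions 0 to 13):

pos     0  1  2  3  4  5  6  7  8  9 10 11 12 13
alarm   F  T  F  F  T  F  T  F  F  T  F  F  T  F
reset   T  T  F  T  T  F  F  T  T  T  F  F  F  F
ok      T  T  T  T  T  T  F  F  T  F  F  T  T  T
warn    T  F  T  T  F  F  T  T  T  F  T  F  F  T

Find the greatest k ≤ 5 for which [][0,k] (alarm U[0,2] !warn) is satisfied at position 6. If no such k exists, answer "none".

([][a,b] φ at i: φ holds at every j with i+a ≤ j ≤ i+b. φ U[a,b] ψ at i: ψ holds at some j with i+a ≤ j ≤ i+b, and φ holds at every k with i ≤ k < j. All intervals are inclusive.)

none

(alarm U[0,2] !warn) must hold from j=6 onward; find where it first fails.
  j=6: fails → no k works.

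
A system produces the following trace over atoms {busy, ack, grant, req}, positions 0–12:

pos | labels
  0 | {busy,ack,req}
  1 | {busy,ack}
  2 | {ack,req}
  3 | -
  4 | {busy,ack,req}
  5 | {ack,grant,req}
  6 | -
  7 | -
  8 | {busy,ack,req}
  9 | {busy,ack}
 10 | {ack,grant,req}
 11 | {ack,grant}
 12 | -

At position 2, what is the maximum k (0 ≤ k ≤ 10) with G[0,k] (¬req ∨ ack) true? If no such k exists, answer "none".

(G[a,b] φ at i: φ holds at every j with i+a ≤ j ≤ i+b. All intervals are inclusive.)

(¬req ∨ ack) must hold from j=2 onward; find where it first fails.
  j=2: holds
  j=3: holds
  j=4: holds
  j=5: holds
  j=6: holds
  j=7: holds
  j=8: holds
  j=9: holds
  j=10: holds
  j=11: holds
  j=12: holds
Holds through j=12; largest k = 10.

10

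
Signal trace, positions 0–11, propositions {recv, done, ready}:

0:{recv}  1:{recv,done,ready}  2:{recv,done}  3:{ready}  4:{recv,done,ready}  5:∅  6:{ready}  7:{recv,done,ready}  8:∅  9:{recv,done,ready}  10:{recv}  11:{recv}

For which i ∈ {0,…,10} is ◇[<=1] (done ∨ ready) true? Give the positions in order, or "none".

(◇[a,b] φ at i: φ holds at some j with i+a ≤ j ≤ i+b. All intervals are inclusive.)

Evaluate at each i in [0,10]:
  i=0: ✓ (witness j=1)
  i=1: ✓ (witness j=1)
  i=2: ✓ (witness j=2)
  i=3: ✓ (witness j=3)
  i=4: ✓ (witness j=4)
  i=5: ✓ (witness j=6)
  i=6: ✓ (witness j=6)
  i=7: ✓ (witness j=7)
  i=8: ✓ (witness j=9)
  i=9: ✓ (witness j=9)
  i=10: ✗ (none in [10,11])

0, 1, 2, 3, 4, 5, 6, 7, 8, 9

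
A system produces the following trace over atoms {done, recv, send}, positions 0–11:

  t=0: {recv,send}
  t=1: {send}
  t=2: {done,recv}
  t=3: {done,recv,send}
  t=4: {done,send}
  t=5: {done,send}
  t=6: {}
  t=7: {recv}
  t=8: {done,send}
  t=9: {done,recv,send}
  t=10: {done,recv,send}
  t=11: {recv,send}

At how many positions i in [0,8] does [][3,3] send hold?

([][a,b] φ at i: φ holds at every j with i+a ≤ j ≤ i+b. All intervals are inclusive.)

Evaluate at each i in [0,8]:
  i=0: ✓ (all of [3,3])
  i=1: ✓ (all of [4,4])
  i=2: ✓ (all of [5,5])
  i=3: ✗ (fails at j=6)
  i=4: ✗ (fails at j=7)
  i=5: ✓ (all of [8,8])
  i=6: ✓ (all of [9,9])
  i=7: ✓ (all of [10,10])
  i=8: ✓ (all of [11,11])
Positions where it holds: {0, 1, 2, 5, 6, 7, 8} → 7.

7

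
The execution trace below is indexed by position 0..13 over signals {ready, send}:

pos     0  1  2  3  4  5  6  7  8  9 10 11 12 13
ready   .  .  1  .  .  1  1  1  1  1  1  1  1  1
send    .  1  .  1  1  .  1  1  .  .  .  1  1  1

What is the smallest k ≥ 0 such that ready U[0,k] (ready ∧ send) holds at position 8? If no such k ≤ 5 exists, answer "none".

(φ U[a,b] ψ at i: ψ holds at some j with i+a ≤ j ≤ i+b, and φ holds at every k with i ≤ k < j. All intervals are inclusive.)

Need earliest j ≥ 8 with (ready ∧ send), and ready at every k in [8,j-1].
  j=8: rhs fails.
  j=9: rhs fails.
  j=10: rhs fails.
  j=11: rhs holds; lhs holds on [8,10]. k = 3.

3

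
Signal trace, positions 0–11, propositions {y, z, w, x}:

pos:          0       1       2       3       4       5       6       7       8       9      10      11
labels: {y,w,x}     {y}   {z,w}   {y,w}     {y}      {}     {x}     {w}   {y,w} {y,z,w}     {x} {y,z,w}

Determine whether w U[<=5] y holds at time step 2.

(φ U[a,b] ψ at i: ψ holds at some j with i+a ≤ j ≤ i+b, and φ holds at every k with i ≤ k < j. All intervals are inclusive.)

Need some j in [2,7] with y, and w at every k in [2,j-1].
  j=2: y false.
  j=3: y holds; w holds at every k in [2,2] → satisfied.

True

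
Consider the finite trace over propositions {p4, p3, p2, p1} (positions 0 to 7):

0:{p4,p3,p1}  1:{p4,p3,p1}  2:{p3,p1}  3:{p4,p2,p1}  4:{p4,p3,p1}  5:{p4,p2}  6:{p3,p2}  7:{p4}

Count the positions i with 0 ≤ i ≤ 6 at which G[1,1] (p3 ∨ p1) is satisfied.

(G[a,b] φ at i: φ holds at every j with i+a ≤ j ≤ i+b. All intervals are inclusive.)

5

Evaluate at each i in [0,6]:
  i=0: ✓ (all of [1,1])
  i=1: ✓ (all of [2,2])
  i=2: ✓ (all of [3,3])
  i=3: ✓ (all of [4,4])
  i=4: ✗ (fails at j=5)
  i=5: ✓ (all of [6,6])
  i=6: ✗ (fails at j=7)
Positions where it holds: {0, 1, 2, 3, 5} → 5.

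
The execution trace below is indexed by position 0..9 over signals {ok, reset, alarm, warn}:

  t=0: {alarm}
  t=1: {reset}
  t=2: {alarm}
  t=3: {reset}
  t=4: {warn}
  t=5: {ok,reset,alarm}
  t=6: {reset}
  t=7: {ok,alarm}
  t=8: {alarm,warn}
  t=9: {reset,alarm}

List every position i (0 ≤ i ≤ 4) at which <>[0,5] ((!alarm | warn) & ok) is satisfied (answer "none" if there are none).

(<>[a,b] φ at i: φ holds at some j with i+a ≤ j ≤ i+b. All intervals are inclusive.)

none

Evaluate at each i in [0,4]:
  i=0: ✗ (none in [0,5])
  i=1: ✗ (none in [1,6])
  i=2: ✗ (none in [2,7])
  i=3: ✗ (none in [3,8])
  i=4: ✗ (none in [4,9])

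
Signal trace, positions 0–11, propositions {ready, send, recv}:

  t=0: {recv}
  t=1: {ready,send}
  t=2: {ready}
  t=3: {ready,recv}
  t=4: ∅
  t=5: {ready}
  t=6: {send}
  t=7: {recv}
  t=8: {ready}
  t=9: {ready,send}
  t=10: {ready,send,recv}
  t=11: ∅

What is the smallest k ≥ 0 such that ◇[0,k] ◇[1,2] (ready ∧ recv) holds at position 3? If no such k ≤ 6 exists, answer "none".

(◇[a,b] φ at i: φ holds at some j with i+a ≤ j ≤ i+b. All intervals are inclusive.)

5

Scan j = 3,4,… for ◇[1,2] (ready ∧ recv):
  j=3: fails
  j=4: fails
  j=5: fails
  j=6: fails
  j=7: fails
  j=8: holds
First hit at j=8, so smallest k = 8-3 = 5.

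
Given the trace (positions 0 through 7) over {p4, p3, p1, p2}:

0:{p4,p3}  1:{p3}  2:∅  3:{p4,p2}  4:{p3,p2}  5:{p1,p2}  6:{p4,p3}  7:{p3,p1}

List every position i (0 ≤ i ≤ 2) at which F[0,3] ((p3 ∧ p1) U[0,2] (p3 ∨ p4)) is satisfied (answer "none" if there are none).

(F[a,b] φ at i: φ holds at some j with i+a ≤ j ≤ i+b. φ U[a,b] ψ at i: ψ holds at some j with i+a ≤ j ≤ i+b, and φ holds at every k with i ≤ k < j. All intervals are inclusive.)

Evaluate at each i in [0,2]:
  i=0: ✓ (witness j=0)
  i=1: ✓ (witness j=1)
  i=2: ✓ (witness j=3)

0, 1, 2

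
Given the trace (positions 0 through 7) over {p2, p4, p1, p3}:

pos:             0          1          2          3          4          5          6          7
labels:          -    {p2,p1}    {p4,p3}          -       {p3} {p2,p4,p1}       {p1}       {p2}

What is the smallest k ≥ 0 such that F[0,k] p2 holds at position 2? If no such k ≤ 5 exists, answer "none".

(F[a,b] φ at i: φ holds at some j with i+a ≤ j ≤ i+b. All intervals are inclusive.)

Scan j = 2,3,… for p2:
  j=2: fails
  j=3: fails
  j=4: fails
  j=5: holds
First hit at j=5, so smallest k = 5-2 = 3.

3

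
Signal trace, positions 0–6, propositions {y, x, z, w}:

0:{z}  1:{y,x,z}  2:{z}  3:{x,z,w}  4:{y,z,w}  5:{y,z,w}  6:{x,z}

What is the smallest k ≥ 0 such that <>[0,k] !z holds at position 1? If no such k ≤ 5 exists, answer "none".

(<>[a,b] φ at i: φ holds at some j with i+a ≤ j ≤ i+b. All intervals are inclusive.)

Scan j = 1,2,… for !z:
  j=1: fails
  j=2: fails
  j=3: fails
  j=4: fails
  j=5: fails
  j=6: fails
No j in [1,6] satisfies it → none.

none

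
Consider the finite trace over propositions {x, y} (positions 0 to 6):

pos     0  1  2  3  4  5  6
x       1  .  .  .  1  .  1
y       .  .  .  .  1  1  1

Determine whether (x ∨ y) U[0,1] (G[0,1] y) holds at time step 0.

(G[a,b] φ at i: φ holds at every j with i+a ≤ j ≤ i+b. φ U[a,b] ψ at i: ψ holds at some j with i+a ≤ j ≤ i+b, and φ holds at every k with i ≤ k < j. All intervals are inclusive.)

False

Need some j in [0,1] with G[0,1] y, and (x ∨ y) at every k in [0,j-1].
  j=0: G[0,1] y — fails at 0.
  j=1: G[0,1] y — fails at 1.
No j in the window works → until fails.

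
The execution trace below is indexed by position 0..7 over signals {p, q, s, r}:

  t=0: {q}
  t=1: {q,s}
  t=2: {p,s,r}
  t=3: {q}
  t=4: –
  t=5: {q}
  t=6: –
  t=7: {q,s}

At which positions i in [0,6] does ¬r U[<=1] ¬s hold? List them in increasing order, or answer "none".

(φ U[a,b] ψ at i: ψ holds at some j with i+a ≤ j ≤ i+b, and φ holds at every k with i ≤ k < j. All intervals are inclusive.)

0, 3, 4, 5, 6

Evaluate at each i in [0,6]:
  i=0: ✓ (rhs at j=0)
  i=1: ✗ (no rhs in [1,2])
  i=2: ✗ (lhs fails at k=2 before rhs at j=3)
  i=3: ✓ (rhs at j=3)
  i=4: ✓ (rhs at j=4)
  i=5: ✓ (rhs at j=5)
  i=6: ✓ (rhs at j=6)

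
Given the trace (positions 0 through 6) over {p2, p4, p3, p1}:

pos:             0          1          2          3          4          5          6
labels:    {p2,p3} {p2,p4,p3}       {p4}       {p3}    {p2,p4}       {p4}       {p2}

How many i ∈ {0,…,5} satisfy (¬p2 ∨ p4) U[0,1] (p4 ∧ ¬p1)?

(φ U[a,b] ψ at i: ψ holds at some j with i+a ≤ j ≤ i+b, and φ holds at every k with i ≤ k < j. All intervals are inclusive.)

5

Evaluate at each i in [0,5]:
  i=0: ✗ (lhs fails at k=0 before rhs at j=1)
  i=1: ✓ (rhs at j=1)
  i=2: ✓ (rhs at j=2)
  i=3: ✓ (rhs at j=4; lhs holds on [3,3])
  i=4: ✓ (rhs at j=4)
  i=5: ✓ (rhs at j=5)
Positions where it holds: {1, 2, 3, 4, 5} → 5.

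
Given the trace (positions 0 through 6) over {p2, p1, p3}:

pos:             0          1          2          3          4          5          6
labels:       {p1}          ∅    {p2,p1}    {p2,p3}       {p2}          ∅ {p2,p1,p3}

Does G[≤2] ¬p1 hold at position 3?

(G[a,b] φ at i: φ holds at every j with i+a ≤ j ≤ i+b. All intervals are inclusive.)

Yes

Check ¬p1 at every j in [3,5]:
  j=3: true
  j=4: true
  j=5: true
All positions satisfy it → formula holds.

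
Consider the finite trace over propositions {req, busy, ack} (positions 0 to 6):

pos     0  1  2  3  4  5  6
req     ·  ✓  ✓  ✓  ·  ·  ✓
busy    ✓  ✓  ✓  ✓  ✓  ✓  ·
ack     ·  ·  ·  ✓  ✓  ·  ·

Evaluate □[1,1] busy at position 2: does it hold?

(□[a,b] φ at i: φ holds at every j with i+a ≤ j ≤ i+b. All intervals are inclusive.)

Yes

Check busy at every j in [3,3]:
  j=3: true
All positions satisfy it → formula holds.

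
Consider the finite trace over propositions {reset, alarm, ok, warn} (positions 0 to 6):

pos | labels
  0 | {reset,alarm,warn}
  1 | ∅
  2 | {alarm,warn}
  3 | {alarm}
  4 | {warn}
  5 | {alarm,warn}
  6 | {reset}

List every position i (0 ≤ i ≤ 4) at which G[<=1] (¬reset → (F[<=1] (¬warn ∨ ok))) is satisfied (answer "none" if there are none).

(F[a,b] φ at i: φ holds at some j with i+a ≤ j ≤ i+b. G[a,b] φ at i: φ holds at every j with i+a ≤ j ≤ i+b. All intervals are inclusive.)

0, 1, 2

Evaluate at each i in [0,4]:
  i=0: ✓ (all of [0,1])
  i=1: ✓ (all of [1,2])
  i=2: ✓ (all of [2,3])
  i=3: ✗ (fails at j=4)
  i=4: ✗ (fails at j=4)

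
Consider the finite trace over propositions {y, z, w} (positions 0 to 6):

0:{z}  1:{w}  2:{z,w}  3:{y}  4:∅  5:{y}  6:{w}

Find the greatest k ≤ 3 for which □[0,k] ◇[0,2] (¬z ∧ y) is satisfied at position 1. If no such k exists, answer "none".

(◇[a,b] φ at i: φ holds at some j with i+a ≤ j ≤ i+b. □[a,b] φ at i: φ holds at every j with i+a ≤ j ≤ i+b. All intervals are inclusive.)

3

◇[0,2] (¬z ∧ y) must hold from j=1 onward; find where it first fails.
  j=1: holds
  j=2: holds
  j=3: holds
  j=4: holds
Holds through j=4; largest k = 3.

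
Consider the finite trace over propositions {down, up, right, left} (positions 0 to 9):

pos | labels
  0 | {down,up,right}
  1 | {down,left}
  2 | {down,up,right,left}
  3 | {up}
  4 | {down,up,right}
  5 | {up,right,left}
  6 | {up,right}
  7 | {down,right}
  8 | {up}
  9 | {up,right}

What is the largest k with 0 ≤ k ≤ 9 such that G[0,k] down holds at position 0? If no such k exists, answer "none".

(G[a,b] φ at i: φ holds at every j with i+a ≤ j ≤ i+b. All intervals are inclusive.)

down must hold from j=0 onward; find where it first fails.
  j=0: holds
  j=1: holds
  j=2: holds
  j=3: fails
Holds on [0,2], so largest k = 2.

2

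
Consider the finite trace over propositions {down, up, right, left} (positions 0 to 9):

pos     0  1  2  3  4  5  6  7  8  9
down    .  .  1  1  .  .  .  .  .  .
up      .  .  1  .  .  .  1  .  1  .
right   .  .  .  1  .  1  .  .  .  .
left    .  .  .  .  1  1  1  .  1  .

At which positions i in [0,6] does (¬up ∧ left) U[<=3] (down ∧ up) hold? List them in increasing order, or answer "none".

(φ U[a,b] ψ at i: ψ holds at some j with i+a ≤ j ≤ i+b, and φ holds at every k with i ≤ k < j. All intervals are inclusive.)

2

Evaluate at each i in [0,6]:
  i=0: ✗ (lhs fails at k=0 before rhs at j=2)
  i=1: ✗ (lhs fails at k=1 before rhs at j=2)
  i=2: ✓ (rhs at j=2)
  i=3: ✗ (no rhs in [3,6])
  i=4: ✗ (no rhs in [4,7])
  i=5: ✗ (no rhs in [5,8])
  i=6: ✗ (no rhs in [6,9])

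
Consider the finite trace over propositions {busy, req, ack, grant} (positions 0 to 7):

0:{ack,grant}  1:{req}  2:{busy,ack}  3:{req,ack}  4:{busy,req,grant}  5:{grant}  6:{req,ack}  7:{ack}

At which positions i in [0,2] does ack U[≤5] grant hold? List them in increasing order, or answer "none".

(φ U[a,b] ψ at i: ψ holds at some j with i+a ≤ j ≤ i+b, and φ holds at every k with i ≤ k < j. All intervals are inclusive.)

0, 2

Evaluate at each i in [0,2]:
  i=0: ✓ (rhs at j=0)
  i=1: ✗ (lhs fails at k=1 before rhs at j=4)
  i=2: ✓ (rhs at j=4; lhs holds on [2,3])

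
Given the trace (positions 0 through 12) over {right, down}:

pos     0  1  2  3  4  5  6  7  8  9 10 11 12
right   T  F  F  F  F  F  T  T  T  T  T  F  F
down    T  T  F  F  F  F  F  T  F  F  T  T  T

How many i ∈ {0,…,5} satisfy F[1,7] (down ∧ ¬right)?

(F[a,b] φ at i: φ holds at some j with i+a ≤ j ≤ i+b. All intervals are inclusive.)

3

Evaluate at each i in [0,5]:
  i=0: ✓ (witness j=1)
  i=1: ✗ (none in [2,8])
  i=2: ✗ (none in [3,9])
  i=3: ✗ (none in [4,10])
  i=4: ✓ (witness j=11)
  i=5: ✓ (witness j=11)
Positions where it holds: {0, 4, 5} → 3.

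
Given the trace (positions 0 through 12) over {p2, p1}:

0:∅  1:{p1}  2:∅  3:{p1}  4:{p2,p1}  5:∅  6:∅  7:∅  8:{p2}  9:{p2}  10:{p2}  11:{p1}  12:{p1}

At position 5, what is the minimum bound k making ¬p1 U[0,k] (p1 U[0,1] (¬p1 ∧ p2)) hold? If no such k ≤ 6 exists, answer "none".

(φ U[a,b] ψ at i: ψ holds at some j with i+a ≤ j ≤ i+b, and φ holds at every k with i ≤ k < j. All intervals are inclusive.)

3

Need earliest j ≥ 5 with (p1 U[0,1] (¬p1 ∧ p2)), and ¬p1 at every k in [5,j-1].
  j=5: rhs fails.
  j=6: rhs fails.
  j=7: rhs fails.
  j=8: rhs holds; lhs holds on [5,7]. k = 3.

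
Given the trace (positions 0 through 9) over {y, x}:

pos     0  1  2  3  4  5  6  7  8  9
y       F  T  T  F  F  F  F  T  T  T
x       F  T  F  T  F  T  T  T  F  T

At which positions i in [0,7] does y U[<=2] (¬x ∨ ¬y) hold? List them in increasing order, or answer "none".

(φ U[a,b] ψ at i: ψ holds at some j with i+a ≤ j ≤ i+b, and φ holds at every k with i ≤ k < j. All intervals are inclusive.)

0, 1, 2, 3, 4, 5, 6, 7

Evaluate at each i in [0,7]:
  i=0: ✓ (rhs at j=0)
  i=1: ✓ (rhs at j=2; lhs holds on [1,1])
  i=2: ✓ (rhs at j=2)
  i=3: ✓ (rhs at j=3)
  i=4: ✓ (rhs at j=4)
  i=5: ✓ (rhs at j=5)
  i=6: ✓ (rhs at j=6)
  i=7: ✓ (rhs at j=8; lhs holds on [7,7])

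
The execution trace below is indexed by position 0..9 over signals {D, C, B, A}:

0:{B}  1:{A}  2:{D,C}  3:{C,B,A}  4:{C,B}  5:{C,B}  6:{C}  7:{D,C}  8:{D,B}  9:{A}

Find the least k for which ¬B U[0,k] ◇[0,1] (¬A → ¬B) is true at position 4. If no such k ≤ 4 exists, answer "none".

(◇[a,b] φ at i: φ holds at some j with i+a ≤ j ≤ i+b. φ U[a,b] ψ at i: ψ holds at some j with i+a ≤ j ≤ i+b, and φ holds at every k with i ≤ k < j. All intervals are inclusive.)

none

Need earliest j ≥ 4 with ◇[0,1] (¬A → ¬B), and ¬B at every k in [4,j-1].
  j=4: rhs fails.
  j=5: rhs holds but lhs fails at k=4.
  j=6: rhs holds but lhs fails at k=4.
  j=7: rhs holds but lhs fails at k=4.
  j=8: rhs holds but lhs fails at k=4.
No witness within the range → none.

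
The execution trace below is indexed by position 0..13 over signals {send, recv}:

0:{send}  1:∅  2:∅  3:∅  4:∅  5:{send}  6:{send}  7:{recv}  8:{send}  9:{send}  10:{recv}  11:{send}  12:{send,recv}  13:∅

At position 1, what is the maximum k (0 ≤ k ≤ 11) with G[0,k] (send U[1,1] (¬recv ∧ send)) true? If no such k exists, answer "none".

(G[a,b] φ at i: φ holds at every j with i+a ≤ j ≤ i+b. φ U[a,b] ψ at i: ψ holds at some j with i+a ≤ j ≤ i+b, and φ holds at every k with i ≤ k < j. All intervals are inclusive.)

(send U[1,1] (¬recv ∧ send)) must hold from j=1 onward; find where it first fails.
  j=1: fails → no k works.

none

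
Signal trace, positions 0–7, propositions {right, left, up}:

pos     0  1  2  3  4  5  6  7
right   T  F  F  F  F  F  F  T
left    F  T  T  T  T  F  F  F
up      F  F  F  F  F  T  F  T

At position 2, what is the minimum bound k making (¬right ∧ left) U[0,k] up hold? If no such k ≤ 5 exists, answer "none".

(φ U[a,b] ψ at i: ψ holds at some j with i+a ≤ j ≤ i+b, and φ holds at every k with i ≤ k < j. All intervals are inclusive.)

Need earliest j ≥ 2 with up, and (¬right ∧ left) at every k in [2,j-1].
  j=2: rhs fails.
  j=3: rhs fails.
  j=4: rhs fails.
  j=5: rhs holds; lhs holds on [2,4]. k = 3.

3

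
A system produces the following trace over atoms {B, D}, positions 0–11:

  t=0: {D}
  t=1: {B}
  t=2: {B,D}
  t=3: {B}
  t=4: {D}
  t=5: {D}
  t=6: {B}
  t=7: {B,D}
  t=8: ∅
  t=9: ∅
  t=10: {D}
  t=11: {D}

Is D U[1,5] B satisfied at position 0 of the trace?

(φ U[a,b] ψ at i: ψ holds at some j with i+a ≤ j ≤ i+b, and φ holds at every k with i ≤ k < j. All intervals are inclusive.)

Holds

Need some j in [1,5] with B, and D at every k in [0,j-1].
  j=1: B holds; D holds at every k in [0,0] → satisfied.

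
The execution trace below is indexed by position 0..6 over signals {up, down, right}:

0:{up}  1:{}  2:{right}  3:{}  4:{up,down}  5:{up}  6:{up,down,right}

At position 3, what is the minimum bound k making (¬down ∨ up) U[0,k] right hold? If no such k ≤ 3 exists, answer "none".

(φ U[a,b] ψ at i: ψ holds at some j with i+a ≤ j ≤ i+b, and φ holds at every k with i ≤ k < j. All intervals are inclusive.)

3

Need earliest j ≥ 3 with right, and (¬down ∨ up) at every k in [3,j-1].
  j=3: rhs fails.
  j=4: rhs fails.
  j=5: rhs fails.
  j=6: rhs holds; lhs holds on [3,5]. k = 3.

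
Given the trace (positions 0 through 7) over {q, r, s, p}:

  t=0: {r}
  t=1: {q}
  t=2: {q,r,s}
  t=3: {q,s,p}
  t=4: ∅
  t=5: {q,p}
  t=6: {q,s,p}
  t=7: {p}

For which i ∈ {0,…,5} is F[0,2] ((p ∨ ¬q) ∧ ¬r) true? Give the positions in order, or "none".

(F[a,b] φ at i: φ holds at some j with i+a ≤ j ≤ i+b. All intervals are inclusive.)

Evaluate at each i in [0,5]:
  i=0: ✗ (none in [0,2])
  i=1: ✓ (witness j=3)
  i=2: ✓ (witness j=3)
  i=3: ✓ (witness j=3)
  i=4: ✓ (witness j=4)
  i=5: ✓ (witness j=5)

1, 2, 3, 4, 5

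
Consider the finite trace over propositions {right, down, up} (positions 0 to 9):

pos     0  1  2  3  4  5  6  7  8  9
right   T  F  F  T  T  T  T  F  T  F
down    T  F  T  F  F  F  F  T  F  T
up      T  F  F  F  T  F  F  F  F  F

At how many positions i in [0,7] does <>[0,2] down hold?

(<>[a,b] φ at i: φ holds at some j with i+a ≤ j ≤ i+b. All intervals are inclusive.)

Evaluate at each i in [0,7]:
  i=0: ✓ (witness j=0)
  i=1: ✓ (witness j=2)
  i=2: ✓ (witness j=2)
  i=3: ✗ (none in [3,5])
  i=4: ✗ (none in [4,6])
  i=5: ✓ (witness j=7)
  i=6: ✓ (witness j=7)
  i=7: ✓ (witness j=7)
Positions where it holds: {0, 1, 2, 5, 6, 7} → 6.

6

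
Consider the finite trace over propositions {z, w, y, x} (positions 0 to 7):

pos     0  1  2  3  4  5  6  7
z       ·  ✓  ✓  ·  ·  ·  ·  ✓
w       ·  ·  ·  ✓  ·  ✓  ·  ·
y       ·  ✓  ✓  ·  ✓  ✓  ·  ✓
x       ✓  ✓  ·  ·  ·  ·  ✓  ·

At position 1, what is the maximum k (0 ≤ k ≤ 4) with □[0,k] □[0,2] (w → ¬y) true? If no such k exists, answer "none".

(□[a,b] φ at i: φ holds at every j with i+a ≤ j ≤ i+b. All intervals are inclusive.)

□[0,2] (w → ¬y) must hold from j=1 onward; find where it first fails.
  j=1: holds
  j=2: holds
  j=3: fails
Holds on [1,2], so largest k = 1.

1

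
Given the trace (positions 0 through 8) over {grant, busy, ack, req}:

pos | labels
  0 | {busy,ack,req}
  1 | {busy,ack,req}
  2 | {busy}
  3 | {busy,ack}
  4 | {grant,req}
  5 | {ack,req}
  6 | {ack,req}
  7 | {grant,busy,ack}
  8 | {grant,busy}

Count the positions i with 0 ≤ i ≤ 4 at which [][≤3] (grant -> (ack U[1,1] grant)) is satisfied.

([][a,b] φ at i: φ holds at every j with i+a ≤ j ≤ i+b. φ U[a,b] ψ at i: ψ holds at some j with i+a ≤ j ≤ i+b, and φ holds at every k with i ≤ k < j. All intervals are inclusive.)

1

Evaluate at each i in [0,4]:
  i=0: ✓ (all of [0,3])
  i=1: ✗ (fails at j=4)
  i=2: ✗ (fails at j=4)
  i=3: ✗ (fails at j=4)
  i=4: ✗ (fails at j=4)
Positions where it holds: {0} → 1.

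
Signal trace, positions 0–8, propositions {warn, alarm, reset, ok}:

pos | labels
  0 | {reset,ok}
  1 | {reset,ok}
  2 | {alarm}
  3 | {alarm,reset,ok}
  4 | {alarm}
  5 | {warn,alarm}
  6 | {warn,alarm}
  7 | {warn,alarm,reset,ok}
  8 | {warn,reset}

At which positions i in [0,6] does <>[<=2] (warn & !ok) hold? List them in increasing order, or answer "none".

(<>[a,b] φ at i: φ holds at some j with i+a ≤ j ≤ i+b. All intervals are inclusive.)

3, 4, 5, 6

Evaluate at each i in [0,6]:
  i=0: ✗ (none in [0,2])
  i=1: ✗ (none in [1,3])
  i=2: ✗ (none in [2,4])
  i=3: ✓ (witness j=5)
  i=4: ✓ (witness j=5)
  i=5: ✓ (witness j=5)
  i=6: ✓ (witness j=6)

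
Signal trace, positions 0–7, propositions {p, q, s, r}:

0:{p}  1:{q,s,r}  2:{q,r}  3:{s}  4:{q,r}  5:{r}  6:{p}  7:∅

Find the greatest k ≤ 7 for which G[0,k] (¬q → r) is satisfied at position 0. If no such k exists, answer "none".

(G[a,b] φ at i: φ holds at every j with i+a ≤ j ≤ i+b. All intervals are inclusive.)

(¬q → r) must hold from j=0 onward; find where it first fails.
  j=0: fails → no k works.

none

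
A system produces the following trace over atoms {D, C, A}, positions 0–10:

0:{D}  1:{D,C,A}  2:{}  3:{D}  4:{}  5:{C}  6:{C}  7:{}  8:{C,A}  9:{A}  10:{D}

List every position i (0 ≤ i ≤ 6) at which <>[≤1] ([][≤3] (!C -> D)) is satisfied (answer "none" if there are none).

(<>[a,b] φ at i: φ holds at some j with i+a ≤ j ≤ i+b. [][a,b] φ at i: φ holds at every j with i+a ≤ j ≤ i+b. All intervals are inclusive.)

Evaluate at each i in [0,6]:
  i=0: ✗ (none in [0,1])
  i=1: ✗ (none in [1,2])
  i=2: ✗ (none in [2,3])
  i=3: ✗ (none in [3,4])
  i=4: ✗ (none in [4,5])
  i=5: ✗ (none in [5,6])
  i=6: ✗ (none in [6,7])

none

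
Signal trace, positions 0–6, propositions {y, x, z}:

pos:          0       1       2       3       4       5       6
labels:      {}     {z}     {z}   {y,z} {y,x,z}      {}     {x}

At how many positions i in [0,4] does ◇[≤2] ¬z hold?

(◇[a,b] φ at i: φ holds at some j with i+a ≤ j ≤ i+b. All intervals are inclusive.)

Evaluate at each i in [0,4]:
  i=0: ✓ (witness j=0)
  i=1: ✗ (none in [1,3])
  i=2: ✗ (none in [2,4])
  i=3: ✓ (witness j=5)
  i=4: ✓ (witness j=5)
Positions where it holds: {0, 3, 4} → 3.

3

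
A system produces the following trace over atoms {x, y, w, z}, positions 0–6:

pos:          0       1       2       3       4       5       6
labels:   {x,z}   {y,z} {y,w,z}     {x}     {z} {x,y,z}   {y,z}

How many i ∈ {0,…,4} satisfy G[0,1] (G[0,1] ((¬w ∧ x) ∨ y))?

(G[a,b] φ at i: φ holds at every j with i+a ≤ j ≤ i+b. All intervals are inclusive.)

Evaluate at each i in [0,4]:
  i=0: ✓ (all of [0,1])
  i=1: ✓ (all of [1,2])
  i=2: ✗ (fails at j=3)
  i=3: ✗ (fails at j=3)
  i=4: ✗ (fails at j=4)
Positions where it holds: {0, 1} → 2.

2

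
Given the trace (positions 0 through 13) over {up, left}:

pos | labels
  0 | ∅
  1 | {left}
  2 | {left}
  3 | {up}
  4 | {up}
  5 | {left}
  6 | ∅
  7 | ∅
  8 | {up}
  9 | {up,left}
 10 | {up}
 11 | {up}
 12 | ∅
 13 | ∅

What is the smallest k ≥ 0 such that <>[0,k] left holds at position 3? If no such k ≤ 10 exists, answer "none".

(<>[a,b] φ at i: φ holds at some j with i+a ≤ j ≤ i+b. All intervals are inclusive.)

Scan j = 3,4,… for left:
  j=3: fails
  j=4: fails
  j=5: holds
First hit at j=5, so smallest k = 5-3 = 2.

2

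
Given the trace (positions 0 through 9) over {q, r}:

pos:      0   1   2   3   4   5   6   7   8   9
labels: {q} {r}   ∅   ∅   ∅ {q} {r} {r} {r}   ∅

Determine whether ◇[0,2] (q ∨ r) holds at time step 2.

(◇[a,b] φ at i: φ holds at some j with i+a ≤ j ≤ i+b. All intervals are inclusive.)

Check (q ∨ r) at each j in [2,4]:
  j=2: false
  j=3: false
  j=4: false
No position in the window satisfies it → formula fails.

Does not hold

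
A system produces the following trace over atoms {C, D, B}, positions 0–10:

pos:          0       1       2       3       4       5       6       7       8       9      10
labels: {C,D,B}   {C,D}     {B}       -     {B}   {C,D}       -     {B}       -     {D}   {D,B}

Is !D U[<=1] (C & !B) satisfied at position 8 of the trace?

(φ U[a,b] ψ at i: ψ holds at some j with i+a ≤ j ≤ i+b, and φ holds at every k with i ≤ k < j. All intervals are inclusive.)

Need some j in [8,9] with (C & !B), and !D at every k in [8,j-1].
  j=8: (C & !B) false.
  j=9: (C & !B) false.
No j in the window works → until fails.

False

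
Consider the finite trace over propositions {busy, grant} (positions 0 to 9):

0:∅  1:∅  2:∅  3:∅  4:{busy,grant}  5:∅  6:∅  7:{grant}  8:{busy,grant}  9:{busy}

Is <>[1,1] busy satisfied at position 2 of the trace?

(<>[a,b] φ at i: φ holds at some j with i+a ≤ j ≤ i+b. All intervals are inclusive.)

Check busy at each j in [3,3]:
  j=3: false
No position in the window satisfies it → formula fails.

False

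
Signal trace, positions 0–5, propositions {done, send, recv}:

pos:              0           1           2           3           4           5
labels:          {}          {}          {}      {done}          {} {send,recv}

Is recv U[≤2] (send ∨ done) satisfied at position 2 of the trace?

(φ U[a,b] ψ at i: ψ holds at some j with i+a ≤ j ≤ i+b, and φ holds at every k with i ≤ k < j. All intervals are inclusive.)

False

Need some j in [2,4] with (send ∨ done), and recv at every k in [2,j-1].
  j=2: (send ∨ done) false.
  j=3: (send ∨ done) holds, but recv fails at k=2 → not this j.
  j=4: (send ∨ done) false.
No j in the window works → until fails.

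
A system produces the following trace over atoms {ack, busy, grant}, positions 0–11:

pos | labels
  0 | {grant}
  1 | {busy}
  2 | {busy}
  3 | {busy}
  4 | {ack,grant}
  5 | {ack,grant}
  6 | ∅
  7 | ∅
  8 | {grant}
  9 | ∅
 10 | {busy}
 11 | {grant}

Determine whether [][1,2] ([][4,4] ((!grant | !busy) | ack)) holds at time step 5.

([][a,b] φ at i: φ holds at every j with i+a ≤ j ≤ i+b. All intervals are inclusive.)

Check [][4,4] ((!grant | !busy) | ack) at every j in [6,7]:
  j=6: holds on [10,10]
  j=7: holds on [11,11]
All positions satisfy it → formula holds.

Holds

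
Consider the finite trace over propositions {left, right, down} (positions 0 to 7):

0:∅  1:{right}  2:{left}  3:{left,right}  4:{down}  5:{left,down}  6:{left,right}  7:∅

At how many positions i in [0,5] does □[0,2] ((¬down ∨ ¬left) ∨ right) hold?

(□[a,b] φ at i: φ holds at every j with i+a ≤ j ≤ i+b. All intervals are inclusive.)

Evaluate at each i in [0,5]:
  i=0: ✓ (all of [0,2])
  i=1: ✓ (all of [1,3])
  i=2: ✓ (all of [2,4])
  i=3: ✗ (fails at j=5)
  i=4: ✗ (fails at j=5)
  i=5: ✗ (fails at j=5)
Positions where it holds: {0, 1, 2} → 3.

3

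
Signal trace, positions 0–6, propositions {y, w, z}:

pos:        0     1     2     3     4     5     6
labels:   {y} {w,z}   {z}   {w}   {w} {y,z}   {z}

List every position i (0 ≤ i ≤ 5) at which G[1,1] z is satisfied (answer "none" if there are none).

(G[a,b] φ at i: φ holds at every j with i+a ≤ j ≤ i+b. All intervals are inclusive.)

Evaluate at each i in [0,5]:
  i=0: ✓ (all of [1,1])
  i=1: ✓ (all of [2,2])
  i=2: ✗ (fails at j=3)
  i=3: ✗ (fails at j=4)
  i=4: ✓ (all of [5,5])
  i=5: ✓ (all of [6,6])

0, 1, 4, 5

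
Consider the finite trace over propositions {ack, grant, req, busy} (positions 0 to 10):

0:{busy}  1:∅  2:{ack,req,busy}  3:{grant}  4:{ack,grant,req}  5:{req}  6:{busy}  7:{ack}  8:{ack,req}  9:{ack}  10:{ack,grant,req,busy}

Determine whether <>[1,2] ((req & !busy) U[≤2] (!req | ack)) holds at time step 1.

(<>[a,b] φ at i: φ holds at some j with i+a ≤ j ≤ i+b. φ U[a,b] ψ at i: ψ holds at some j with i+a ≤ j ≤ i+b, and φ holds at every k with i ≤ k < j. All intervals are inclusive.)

Check ((req & !busy) U[≤2] (!req | ack)) at each j in [2,3]:
  j=2: holds
  j=3: holds
Found at j=2 → formula holds.

Holds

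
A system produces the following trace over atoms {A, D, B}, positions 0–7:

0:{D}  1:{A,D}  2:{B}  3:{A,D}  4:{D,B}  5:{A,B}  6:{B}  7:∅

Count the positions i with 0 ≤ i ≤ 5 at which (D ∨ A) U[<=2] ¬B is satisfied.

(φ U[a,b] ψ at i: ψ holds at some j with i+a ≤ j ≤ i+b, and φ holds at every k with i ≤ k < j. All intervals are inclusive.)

3

Evaluate at each i in [0,5]:
  i=0: ✓ (rhs at j=0)
  i=1: ✓ (rhs at j=1)
  i=2: ✗ (lhs fails at k=2 before rhs at j=3)
  i=3: ✓ (rhs at j=3)
  i=4: ✗ (no rhs in [4,6])
  i=5: ✗ (lhs fails at k=6 before rhs at j=7)
Positions where it holds: {0, 1, 3} → 3.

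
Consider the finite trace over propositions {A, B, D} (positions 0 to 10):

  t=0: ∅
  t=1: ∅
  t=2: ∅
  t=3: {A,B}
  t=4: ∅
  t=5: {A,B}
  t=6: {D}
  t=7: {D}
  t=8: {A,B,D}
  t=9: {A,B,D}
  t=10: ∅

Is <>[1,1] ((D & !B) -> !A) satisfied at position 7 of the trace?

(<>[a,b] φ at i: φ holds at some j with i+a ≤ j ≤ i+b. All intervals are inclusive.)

Check ((D & !B) -> !A) at each j in [8,8]:
  j=8: true
Found at j=8 → formula holds.

True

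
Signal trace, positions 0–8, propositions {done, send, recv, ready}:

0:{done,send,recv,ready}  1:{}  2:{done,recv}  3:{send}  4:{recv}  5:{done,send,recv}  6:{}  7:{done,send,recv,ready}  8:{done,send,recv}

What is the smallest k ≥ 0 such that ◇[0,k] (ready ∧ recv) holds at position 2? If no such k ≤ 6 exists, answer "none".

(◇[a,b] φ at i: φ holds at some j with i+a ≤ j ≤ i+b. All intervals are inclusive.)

Scan j = 2,3,… for (ready ∧ recv):
  j=2: fails
  j=3: fails
  j=4: fails
  j=5: fails
  j=6: fails
  j=7: holds
First hit at j=7, so smallest k = 7-2 = 5.

5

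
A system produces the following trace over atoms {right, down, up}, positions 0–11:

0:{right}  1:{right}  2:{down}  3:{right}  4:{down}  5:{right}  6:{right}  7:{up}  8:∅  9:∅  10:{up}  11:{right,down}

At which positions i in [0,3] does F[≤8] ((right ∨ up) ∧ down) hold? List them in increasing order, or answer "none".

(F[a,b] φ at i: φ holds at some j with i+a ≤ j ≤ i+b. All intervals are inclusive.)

3

Evaluate at each i in [0,3]:
  i=0: ✗ (none in [0,8])
  i=1: ✗ (none in [1,9])
  i=2: ✗ (none in [2,10])
  i=3: ✓ (witness j=11)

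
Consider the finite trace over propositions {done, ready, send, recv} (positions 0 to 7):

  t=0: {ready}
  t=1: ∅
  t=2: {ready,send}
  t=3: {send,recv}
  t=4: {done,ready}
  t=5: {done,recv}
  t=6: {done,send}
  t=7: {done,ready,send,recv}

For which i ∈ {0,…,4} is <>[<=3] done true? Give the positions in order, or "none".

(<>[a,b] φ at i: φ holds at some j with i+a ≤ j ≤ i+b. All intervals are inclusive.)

Evaluate at each i in [0,4]:
  i=0: ✗ (none in [0,3])
  i=1: ✓ (witness j=4)
  i=2: ✓ (witness j=4)
  i=3: ✓ (witness j=4)
  i=4: ✓ (witness j=4)

1, 2, 3, 4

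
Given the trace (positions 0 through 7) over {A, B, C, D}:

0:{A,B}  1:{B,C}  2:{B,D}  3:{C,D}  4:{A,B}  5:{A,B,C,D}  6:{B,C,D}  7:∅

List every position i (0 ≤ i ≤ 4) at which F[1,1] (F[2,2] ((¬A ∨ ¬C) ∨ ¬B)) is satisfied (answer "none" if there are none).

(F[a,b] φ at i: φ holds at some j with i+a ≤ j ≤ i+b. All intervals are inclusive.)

0, 1, 3, 4

Evaluate at each i in [0,4]:
  i=0: ✓ (witness j=1)
  i=1: ✓ (witness j=2)
  i=2: ✗ (none in [3,3])
  i=3: ✓ (witness j=4)
  i=4: ✓ (witness j=5)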